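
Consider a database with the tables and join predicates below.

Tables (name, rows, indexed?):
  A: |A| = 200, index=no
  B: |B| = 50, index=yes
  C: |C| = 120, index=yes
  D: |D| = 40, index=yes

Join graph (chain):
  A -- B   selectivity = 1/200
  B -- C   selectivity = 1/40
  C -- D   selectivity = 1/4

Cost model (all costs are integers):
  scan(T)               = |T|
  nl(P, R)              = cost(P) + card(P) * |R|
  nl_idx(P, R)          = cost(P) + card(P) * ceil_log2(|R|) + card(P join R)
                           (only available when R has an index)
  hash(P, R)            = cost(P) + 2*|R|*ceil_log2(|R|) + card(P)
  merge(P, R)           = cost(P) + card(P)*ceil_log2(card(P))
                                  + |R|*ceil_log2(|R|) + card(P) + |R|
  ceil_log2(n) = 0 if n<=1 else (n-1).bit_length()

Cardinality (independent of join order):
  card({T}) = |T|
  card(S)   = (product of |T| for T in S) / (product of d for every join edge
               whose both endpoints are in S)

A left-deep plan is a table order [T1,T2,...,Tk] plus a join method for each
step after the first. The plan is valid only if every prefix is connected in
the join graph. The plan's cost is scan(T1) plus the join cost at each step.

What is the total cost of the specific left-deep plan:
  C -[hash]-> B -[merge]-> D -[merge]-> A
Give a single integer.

22270

step 1: scan C: cost=120, card=120
step 2: join B via hash
    card(P join B) = 120*50/(40) = 150
    cost = 120 + 2*50*6 + 120 = 840
step 3: join D via merge
    card(P join D) = 150*40/(4) = 1500
    cost = 840 + 150*8 + 40*6 + 150 + 40 = 2470
step 4: join A via merge
    card(P join A) = 1500*200/(200) = 1500
    cost = 2470 + 1500*11 + 200*8 + 1500 + 200 = 22270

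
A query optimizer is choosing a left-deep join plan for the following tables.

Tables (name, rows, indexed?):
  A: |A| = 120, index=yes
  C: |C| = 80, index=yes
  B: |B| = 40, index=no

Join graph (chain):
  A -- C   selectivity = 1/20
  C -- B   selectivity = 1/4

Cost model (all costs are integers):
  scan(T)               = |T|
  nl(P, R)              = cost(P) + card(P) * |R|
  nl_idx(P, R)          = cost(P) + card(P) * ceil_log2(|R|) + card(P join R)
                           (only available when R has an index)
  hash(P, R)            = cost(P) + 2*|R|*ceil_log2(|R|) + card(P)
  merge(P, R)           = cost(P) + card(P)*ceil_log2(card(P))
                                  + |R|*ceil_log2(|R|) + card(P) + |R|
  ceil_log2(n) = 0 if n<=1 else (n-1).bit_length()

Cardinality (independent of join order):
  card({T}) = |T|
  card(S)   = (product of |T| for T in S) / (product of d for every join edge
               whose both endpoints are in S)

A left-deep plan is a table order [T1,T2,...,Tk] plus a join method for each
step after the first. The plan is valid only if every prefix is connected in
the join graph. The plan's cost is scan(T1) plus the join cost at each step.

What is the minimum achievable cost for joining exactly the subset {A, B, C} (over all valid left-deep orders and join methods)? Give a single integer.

2080

Selinger DP over subsets of {A,B,C}:
  {A}: scan cost=120, card=120
  {C}: scan cost=80, card=80
  {B}: scan cost=40, card=40
  {AC}: card=480; try (A,nl_idx)→1120, (C,hash)→1360, (C,nl_idx)→1440, (A,merge)→1680, (C,merge)→1720, (A,hash)→1840 …(+2); best=1120 via (A,nl_idx)
  {BC}: card=800; try (B,hash)→640, (C,merge)→960, (B,merge)→1000, (C,nl_idx)→1120, (C,hash)→1200, (C,nl)→3240 …(+1); best=640 via (B,hash)
  {ABC}: card=4800; try (B,hash)→2080, (A,hash)→3120, (B,merge)→6200, (A,merge)→10400, (A,nl_idx)→11040, (B,nl)→20320 …(+1); best=2080 via (B,hash)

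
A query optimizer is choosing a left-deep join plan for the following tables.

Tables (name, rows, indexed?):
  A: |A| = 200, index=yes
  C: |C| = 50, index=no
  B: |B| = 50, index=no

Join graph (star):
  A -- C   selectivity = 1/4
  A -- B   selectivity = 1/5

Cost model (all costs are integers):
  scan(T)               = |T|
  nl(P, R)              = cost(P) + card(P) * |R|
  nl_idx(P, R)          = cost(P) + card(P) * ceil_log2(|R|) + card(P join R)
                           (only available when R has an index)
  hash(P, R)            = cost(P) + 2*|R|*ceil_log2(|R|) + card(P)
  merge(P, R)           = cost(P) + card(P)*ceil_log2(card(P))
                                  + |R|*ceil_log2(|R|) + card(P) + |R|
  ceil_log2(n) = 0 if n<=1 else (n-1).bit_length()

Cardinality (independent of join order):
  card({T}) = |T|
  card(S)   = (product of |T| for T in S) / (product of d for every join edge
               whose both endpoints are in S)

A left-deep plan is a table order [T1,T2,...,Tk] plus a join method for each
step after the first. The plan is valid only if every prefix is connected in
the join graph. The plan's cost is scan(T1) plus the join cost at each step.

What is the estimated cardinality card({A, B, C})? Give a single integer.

25000

Tables in S: A(200), B(50), C(50)
Edges inside S: A-C(d=4), A-B(d=5)
numerator = 200 * 50 * 50 = 500000
denominator = 4 * 5 = 20
card(S) = 500000 / 20 = 25000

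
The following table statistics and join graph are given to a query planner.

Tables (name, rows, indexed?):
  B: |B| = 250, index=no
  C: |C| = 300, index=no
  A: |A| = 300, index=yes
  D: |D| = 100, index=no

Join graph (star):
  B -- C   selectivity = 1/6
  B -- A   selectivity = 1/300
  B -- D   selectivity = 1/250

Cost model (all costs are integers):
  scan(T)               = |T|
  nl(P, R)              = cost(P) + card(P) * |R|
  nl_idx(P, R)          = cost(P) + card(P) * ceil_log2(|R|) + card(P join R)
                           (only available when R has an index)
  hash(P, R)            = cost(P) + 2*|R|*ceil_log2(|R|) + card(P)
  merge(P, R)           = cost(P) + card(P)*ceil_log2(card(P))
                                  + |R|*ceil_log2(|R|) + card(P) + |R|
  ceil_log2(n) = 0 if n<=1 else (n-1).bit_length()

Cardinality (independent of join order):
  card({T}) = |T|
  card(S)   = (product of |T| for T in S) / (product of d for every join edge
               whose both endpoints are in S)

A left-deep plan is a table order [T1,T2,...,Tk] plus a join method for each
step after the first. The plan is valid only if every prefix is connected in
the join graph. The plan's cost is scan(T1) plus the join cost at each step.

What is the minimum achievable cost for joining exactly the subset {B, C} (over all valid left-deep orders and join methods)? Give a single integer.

4600

Selinger DP over subsets of {B,C}:
  {B}: scan cost=250, card=250
  {C}: scan cost=300, card=300
  {BC}: card=12500; try (B,hash)→4600, (C,merge)→5500, (B,merge)→5550, (C,hash)→5900, (C,nl)→75250, (B,nl)→75300; best=4600 via (B,hash)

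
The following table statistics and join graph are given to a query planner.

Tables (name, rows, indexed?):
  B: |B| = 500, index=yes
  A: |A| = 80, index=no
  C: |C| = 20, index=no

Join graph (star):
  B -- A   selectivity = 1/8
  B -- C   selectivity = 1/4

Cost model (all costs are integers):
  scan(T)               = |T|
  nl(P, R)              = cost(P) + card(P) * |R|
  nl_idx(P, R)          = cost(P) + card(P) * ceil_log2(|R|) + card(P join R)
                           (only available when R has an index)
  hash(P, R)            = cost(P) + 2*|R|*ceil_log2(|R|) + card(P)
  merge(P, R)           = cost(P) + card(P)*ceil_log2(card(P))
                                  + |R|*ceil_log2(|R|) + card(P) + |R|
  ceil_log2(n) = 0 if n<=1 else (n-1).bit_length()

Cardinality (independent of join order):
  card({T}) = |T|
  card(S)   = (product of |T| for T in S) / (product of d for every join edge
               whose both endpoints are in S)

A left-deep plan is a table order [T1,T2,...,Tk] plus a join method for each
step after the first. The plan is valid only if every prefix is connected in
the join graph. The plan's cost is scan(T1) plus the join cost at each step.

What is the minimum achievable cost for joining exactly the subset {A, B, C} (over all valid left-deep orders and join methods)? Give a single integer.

Selinger DP over subsets of {A,B,C}:
  {B}: scan cost=500, card=500
  {A}: scan cost=80, card=80
  {C}: scan cost=20, card=20
  {AB}: card=5000; try (A,hash)→2120, (B,merge)→5720, (B,nl_idx)→5800, (A,merge)→6140, (B,hash)→9160, (B,nl)→40080 …(+1); best=2120 via (A,hash)
  {BC}: card=2500; try (C,hash)→1200, (B,nl_idx)→2700, (B,merge)→5140, (C,merge)→5620, (B,hash)→9040, (B,nl)→10020 …(+1); best=1200 via (C,hash)
  {ABC}: card=25000; try (A,hash)→4820, (C,hash)→7320, (A,merge)→34340, (C,merge)→72240, (C,nl)→102120, (A,nl)→201200; best=4820 via (A,hash)

4820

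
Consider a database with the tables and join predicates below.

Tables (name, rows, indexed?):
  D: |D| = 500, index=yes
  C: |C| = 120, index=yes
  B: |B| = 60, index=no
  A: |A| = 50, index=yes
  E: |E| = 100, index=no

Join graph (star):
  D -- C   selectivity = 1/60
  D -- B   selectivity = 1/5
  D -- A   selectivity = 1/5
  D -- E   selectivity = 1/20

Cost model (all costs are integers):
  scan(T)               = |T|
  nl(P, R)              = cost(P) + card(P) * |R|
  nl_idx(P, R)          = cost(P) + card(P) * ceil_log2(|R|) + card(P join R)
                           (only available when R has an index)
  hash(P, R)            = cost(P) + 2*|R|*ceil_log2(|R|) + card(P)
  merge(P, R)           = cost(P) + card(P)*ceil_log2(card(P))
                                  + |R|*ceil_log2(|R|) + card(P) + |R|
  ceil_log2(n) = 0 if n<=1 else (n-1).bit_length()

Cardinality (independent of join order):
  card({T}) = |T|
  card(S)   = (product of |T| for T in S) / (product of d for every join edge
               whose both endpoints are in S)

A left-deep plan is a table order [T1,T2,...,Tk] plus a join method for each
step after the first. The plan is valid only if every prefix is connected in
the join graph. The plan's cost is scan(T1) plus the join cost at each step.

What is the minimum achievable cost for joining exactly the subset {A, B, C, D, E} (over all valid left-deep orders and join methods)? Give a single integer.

Selinger DP over subsets of {A,B,C,D,E}:
  {D}: scan cost=500, card=500
  {C}: scan cost=120, card=120
  {B}: scan cost=60, card=60
  {A}: scan cost=50, card=50
  {E}: scan cost=100, card=100
  {CD}: card=1000; try (D,nl_idx)→2200, (C,hash)→2680, (C,nl_idx)→5000, (D,merge)→6080, (C,merge)→6460, (D,hash)→9240 …(+2); best=2200 via (D,nl_idx)
  {BD}: card=6000; try (B,hash)→1720, (D,merge)→5480, (B,merge)→5920, (D,nl_idx)→6600, (D,hash)→9120, (D,nl)→30060 …(+1); best=1720 via (B,hash)
  {AD}: card=5000; try (A,hash)→1600, (D,merge)→5400, (D,nl_idx)→5500, (A,merge)→5850, (A,nl_idx)→8500, (D,hash)→9100 …(+2); best=1600 via (A,hash)
  {DE}: card=2500; try (E,hash)→2400, (D,nl_idx)→3500, (D,merge)→5900, (E,merge)→6300, (D,hash)→9200, (D,nl)→50100 …(+1); best=2400 via (E,hash)
  {BCD}: card=12000; try (B,hash)→3920, (C,hash)→9400, (B,merge)→13620, (C,nl_idx)→55720, (B,nl)→62200, (C,merge)→86680 …(+1); best=3920 via (B,hash)
  {ACD}: card=10000; try (A,hash)→3800, (C,hash)→8280, (A,merge)→13550, (A,nl_idx)→18200, (C,nl_idx)→46600, (A,nl)→52200 …(+2); best=3800 via (A,hash)
  {CDE}: card=5000; try (E,hash)→4600, (C,hash)→6580, (E,merge)→14000, (C,nl_idx)→24900, (C,merge)→35860, (E,nl)→102200 …(+1); best=4600 via (E,hash)
  {ABD}: card=60000; try (B,hash)→7320, (A,hash)→8320, (B,merge)→72020, (A,merge)→86070, (A,nl_idx)→97720, (B,nl)→301600 …(+1); best=7320 via (B,hash)
  {BDE}: card=30000; try (B,hash)→5620, (E,hash)→9120, (B,merge)→35320, (E,merge)→86520, (B,nl)→152400, (E,nl)→601720; best=5620 via (B,hash)
  {ADE}: card=25000; try (A,hash)→5500, (E,hash)→8000, (A,merge)→35250, (A,nl_idx)→42400, (E,merge)→72400, (A,nl)→127400 …(+1); best=5500 via (A,hash)
  {ABCD}: card=120000; try (B,hash)→14520, (A,hash)→16520, (C,hash)→69000, (B,merge)→154220, (A,merge)→184270, (A,nl_idx)→195920 …(+5); best=14520 via (B,hash)
  {BCDE}: card=60000; try (B,hash)→10320, (E,hash)→17320, (C,hash)→37300, (B,merge)→75020, (E,merge)→184720, (C,nl_idx)→275620 …(+4); best=10320 via (B,hash)
  {ACDE}: card=50000; try (A,hash)→10200, (E,hash)→15200, (C,hash)→32180, (A,merge)→74950, (A,nl_idx)→84600, (E,merge)→154600 …(+5); best=10200 via (A,hash)
  {ABDE}: card=300000; try (B,hash)→31220, (A,hash)→36220, (E,hash)→68720, (B,merge)→405920, (A,nl_idx)→485620, (A,merge)→485970 …(+4); best=31220 via (B,hash)
  {ABCDE}: card=600000; try (B,hash)→60920, (A,hash)→70920, (E,hash)→135920, (C,hash)→332900, (B,merge)→860620, (A,nl_idx)→970320 …(+8); best=60920 via (B,hash)

60920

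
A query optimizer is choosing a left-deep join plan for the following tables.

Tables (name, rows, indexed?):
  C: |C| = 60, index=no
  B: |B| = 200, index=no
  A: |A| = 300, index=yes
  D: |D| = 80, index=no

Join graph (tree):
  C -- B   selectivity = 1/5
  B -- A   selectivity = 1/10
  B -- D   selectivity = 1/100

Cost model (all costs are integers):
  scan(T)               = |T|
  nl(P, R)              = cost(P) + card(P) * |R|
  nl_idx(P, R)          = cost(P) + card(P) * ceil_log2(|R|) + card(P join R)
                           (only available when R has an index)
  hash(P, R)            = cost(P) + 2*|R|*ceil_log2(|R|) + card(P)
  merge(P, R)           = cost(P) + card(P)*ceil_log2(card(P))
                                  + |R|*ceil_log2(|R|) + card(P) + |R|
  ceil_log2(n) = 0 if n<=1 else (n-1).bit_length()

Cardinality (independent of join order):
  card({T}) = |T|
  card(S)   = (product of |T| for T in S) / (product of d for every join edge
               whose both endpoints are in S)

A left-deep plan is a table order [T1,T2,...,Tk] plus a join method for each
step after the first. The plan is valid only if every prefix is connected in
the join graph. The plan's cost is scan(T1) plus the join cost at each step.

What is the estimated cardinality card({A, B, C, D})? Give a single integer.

57600

Tables in S: A(300), B(200), C(60), D(80)
Edges inside S: C-B(d=5), B-A(d=10), B-D(d=100)
numerator = 300 * 200 * 60 * 80 = 288000000
denominator = 5 * 10 * 100 = 5000
card(S) = 288000000 / 5000 = 57600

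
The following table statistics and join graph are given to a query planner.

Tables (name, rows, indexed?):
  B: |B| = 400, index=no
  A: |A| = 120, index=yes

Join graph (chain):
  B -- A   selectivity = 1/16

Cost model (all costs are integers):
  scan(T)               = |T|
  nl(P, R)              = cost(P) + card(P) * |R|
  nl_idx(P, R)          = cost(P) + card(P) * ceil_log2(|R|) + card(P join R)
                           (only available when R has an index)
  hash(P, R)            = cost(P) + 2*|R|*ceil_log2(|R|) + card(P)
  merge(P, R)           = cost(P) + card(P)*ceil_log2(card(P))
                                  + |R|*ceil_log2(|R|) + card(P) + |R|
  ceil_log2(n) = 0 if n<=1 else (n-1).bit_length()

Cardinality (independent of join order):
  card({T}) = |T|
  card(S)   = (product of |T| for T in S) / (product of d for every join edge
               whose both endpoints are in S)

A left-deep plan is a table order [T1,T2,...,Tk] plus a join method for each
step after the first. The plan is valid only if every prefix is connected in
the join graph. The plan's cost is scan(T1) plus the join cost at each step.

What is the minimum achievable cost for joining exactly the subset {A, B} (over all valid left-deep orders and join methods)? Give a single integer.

Selinger DP over subsets of {A,B}:
  {B}: scan cost=400, card=400
  {A}: scan cost=120, card=120
  {AB}: card=3000; try (A,hash)→2480, (B,merge)→5080, (A,merge)→5360, (A,nl_idx)→6200, (B,hash)→7440, (B,nl)→48120 …(+1); best=2480 via (A,hash)

2480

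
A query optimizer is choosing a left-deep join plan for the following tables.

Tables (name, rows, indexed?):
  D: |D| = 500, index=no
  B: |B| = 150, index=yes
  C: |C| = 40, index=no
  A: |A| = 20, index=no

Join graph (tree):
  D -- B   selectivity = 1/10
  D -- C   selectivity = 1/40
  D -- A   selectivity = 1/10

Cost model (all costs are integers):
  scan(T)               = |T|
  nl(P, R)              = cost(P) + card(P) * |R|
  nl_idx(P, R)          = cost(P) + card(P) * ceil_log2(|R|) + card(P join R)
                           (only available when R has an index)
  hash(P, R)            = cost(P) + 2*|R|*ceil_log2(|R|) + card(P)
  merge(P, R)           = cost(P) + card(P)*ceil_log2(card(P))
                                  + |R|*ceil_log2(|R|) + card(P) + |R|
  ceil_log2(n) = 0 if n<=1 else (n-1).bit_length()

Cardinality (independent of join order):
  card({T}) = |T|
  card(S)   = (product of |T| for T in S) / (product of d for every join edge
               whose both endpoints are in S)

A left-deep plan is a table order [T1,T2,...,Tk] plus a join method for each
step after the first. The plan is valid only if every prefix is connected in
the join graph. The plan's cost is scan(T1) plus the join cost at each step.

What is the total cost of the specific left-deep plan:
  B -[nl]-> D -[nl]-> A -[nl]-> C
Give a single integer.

825150

step 1: scan B: cost=150, card=150
step 2: join D via nl
    card(P join D) = 150*500/(10) = 7500
    cost = 150 + 150*500 = 75150
step 3: join A via nl
    card(P join A) = 7500*20/(10) = 15000
    cost = 75150 + 7500*20 = 225150
step 4: join C via nl
    card(P join C) = 15000*40/(40) = 15000
    cost = 225150 + 15000*40 = 825150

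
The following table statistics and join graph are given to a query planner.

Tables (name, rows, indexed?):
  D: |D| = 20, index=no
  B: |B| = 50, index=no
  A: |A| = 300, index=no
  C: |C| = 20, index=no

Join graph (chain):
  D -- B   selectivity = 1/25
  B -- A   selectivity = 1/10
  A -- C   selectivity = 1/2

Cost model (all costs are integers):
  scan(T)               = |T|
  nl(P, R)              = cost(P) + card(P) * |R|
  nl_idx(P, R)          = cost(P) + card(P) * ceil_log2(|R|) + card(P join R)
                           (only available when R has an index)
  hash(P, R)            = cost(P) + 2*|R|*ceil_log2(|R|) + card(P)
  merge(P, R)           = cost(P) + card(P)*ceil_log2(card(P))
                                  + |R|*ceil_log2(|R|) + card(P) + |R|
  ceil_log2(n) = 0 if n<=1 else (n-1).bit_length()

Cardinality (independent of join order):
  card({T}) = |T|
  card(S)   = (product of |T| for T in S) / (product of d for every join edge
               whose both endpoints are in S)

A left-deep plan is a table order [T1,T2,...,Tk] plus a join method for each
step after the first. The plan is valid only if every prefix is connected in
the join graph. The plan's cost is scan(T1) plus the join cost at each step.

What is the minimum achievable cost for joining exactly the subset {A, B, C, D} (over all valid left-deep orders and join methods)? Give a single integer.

Selinger DP over subsets of {A,B,C,D}:
  {D}: scan cost=20, card=20
  {B}: scan cost=50, card=50
  {A}: scan cost=300, card=300
  {C}: scan cost=20, card=20
  {BD}: card=40; try (D,hash)→300, (B,merge)→490, (D,merge)→520, (B,hash)→640, (B,nl)→1020, (D,nl)→1050; best=300 via (D,hash)
  {AB}: card=1500; try (B,hash)→1200, (A,merge)→3400, (B,merge)→3650, (A,hash)→5500, (A,nl)→15050, (B,nl)→15300; best=1200 via (B,hash)
  {AC}: card=3000; try (C,hash)→800, (A,merge)→3140, (C,merge)→3420, (A,hash)→5440, (A,nl)→6020, (C,nl)→6300; best=800 via (C,hash)
  {ABD}: card=1200; try (D,hash)→2900, (A,merge)→3580, (A,hash)→5740, (A,nl)→12300, (D,merge)→19320, (D,nl)→31200; best=2900 via (D,hash)
  {ABC}: card=15000; try (C,hash)→2900, (B,hash)→4400, (C,merge)→19320, (C,nl)→31200, (B,merge)→40150, (B,nl)→150800; best=2900 via (C,hash)
  {ABCD}: card=12000; try (C,hash)→4300, (C,merge)→17420, (D,hash)→18100, (C,nl)→26900, (D,merge)→228020, (D,nl)→302900; best=4300 via (C,hash)

4300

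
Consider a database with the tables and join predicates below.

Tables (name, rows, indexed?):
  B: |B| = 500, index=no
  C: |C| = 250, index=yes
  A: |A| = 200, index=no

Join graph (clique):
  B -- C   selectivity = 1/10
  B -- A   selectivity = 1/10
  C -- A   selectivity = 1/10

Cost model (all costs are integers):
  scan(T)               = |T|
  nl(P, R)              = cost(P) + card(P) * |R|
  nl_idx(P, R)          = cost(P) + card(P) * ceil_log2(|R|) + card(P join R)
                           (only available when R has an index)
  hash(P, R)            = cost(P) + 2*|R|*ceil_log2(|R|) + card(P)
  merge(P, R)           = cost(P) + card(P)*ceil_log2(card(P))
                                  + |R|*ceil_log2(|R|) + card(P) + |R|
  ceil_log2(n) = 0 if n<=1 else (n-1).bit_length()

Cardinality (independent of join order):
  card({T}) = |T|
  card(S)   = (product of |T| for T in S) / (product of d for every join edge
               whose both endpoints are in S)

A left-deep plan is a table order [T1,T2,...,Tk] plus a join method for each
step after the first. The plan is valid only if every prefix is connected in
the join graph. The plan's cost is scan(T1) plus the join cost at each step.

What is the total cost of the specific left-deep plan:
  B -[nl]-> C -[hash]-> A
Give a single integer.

141200

step 1: scan B: cost=500, card=500
step 2: join C via nl
    card(P join C) = 500*250/(10) = 12500
    cost = 500 + 500*250 = 125500
step 3: join A via hash
    card(P join A) = 12500*200/(10*10) = 25000
    cost = 125500 + 2*200*8 + 12500 = 141200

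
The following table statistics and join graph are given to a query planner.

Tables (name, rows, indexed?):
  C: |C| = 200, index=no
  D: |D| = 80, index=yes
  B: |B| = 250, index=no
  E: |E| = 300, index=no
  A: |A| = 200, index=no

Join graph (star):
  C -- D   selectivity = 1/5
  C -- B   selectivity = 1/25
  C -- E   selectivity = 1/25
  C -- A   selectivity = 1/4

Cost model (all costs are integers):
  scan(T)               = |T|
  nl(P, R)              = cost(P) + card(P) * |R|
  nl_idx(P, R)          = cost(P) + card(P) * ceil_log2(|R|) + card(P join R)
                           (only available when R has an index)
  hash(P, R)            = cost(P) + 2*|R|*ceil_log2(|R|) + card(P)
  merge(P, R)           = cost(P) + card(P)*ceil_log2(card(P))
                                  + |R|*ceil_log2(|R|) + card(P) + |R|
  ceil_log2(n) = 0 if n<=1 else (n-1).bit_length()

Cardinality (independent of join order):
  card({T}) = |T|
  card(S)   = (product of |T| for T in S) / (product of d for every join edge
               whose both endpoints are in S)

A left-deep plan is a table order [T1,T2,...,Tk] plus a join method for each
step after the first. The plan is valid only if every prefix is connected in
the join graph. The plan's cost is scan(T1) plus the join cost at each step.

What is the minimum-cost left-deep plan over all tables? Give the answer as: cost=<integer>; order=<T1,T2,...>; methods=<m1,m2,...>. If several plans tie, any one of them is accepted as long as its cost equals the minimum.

cost=422520; order=E,C,B,D,A; methods=hash,hash,hash,hash

Selinger DP (subsets sized 1..n):
  {C}: scan cost=200, card=200
  {D}: scan cost=80, card=80
  {B}: scan cost=250, card=250
  {E}: scan cost=300, card=300
  {A}: scan cost=200, card=200
  {CD}: card=3200; try (D,hash)→1520, (C,merge)→2520, (D,merge)→2640, (C,hash)→3360, (D,nl_idx)→4800, (C,nl)→16080 …(+1); best=1520 via (D,hash)
  {BC}: card=2000; try (C,hash)→3700, (B,merge)→4250, (C,merge)→4300, (B,hash)→4400, (B,nl)→50200, (C,nl)→50250; best=3700 via (C,hash)
  {CE}: card=2400; try (C,hash)→3800, (E,merge)→5000, (C,merge)→5100, (E,hash)→5800, (E,nl)→60200, (C,nl)→60300; best=3800 via (C,hash)
  {AC}: card=10000; try (C,hash)→3600, (A,hash)→3600, (C,merge)→3800, (A,merge)→3800, (C,nl)→40200, (A,nl)→40200; best=3600 via (C,hash)
  {BCD}: card=32000; try (D,hash)→6820, (B,hash)→8720, (D,merge)→28340, (B,merge)→45370, (D,nl_idx)→49700, (D,nl)→163700 …(+1); best=6820 via (D,hash)
  {CDE}: card=38400; try (D,hash)→7320, (E,hash)→10120, (D,merge)→35640, (E,merge)→46120, (D,nl_idx)→59000, (D,nl)→195800 …(+1); best=7320 via (D,hash)
  {ACD}: card=160000; try (A,hash)→7920, (D,hash)→14720, (A,merge)→44920, (D,merge)→154240, (D,nl_idx)→233600, (A,nl)→641520 …(+1); best=7920 via (A,hash)
  {BCE}: card=24000; try (B,hash)→10200, (E,hash)→11100, (E,merge)→30700, (B,merge)→37250, (E,nl)→603700, (B,nl)→603800; best=10200 via (B,hash)
  {ABC}: card=100000; try (A,hash)→8900, (B,hash)→17600, (A,merge)→29500, (B,merge)→155850, (A,nl)→403700, (B,nl)→2503600; best=8900 via (A,hash)
  {ACE}: card=120000; try (A,hash)→9400, (E,hash)→19000, (A,merge)→36800, (E,merge)→156600, (A,nl)→483800, (E,nl)→3003600; best=9400 via (A,hash)
  {BCDE}: card=384000; try (D,hash)→35320, (E,hash)→44220, (B,hash)→49720, (D,merge)→394840, (E,merge)→521820, (D,nl_idx)→562200 …(+4); best=35320 via (D,hash)
  {ABCD}: card=1600000; try (A,hash)→42020, (D,hash)→110020, (B,hash)→171920, (A,merge)→520620, (D,merge)→1809540, (D,nl_idx)→2308900 …(+4); best=42020 via (A,hash)
  {ACDE}: card=1920000; try (A,hash)→48920, (D,hash)→130520, (E,hash)→173320, (A,merge)→661920, (D,merge)→2170040, (D,nl_idx)→2769400 …(+4); best=48920 via (A,hash)
  {ABCE}: card=1200000; try (A,hash)→37400, (E,hash)→114300, (B,hash)→133400, (A,merge)→396000, (E,merge)→1811900, (B,merge)→2171650 …(+3); best=37400 via (A,hash)
  {ABCDE}: card=19200000; try (A,hash)→422520, (D,hash)→1238520, (E,hash)→1647420, (B,hash)→1972920, (A,merge)→7717120, (D,merge)→26438040 …(+7); best=422520 via (A,hash)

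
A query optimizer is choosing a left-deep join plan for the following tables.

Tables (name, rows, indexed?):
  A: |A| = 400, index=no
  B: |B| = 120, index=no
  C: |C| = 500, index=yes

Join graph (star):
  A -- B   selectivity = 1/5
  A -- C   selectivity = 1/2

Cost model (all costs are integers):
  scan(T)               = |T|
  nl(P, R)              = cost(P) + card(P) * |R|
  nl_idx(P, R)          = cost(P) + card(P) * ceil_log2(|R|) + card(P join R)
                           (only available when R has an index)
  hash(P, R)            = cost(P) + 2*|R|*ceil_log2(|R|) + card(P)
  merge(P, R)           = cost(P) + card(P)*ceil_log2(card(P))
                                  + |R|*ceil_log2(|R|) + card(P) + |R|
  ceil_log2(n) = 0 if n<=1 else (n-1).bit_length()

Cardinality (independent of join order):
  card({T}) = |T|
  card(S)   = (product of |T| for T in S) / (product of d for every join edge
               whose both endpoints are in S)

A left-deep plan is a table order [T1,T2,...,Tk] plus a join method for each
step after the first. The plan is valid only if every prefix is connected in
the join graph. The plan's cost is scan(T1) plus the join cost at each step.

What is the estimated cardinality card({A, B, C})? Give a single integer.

2400000

Tables in S: A(400), B(120), C(500)
Edges inside S: A-B(d=5), A-C(d=2)
numerator = 400 * 120 * 500 = 24000000
denominator = 5 * 2 = 10
card(S) = 24000000 / 10 = 2400000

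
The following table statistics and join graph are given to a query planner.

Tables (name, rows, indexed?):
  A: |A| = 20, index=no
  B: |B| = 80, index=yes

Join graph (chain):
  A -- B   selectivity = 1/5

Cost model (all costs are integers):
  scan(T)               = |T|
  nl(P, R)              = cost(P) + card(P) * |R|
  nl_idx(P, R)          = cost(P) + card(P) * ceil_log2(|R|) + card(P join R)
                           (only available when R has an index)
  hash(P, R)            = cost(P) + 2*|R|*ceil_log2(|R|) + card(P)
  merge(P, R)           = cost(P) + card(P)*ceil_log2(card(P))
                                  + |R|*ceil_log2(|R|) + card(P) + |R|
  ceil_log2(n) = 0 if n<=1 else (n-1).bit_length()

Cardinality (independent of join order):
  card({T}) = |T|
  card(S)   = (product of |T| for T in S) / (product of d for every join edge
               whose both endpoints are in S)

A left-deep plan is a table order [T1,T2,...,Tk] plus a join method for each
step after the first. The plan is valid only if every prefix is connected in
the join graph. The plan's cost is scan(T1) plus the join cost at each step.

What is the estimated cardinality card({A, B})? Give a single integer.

320

Tables in S: A(20), B(80)
Edges inside S: A-B(d=5)
numerator = 20 * 80 = 1600
denominator = 5 = 5
card(S) = 1600 / 5 = 320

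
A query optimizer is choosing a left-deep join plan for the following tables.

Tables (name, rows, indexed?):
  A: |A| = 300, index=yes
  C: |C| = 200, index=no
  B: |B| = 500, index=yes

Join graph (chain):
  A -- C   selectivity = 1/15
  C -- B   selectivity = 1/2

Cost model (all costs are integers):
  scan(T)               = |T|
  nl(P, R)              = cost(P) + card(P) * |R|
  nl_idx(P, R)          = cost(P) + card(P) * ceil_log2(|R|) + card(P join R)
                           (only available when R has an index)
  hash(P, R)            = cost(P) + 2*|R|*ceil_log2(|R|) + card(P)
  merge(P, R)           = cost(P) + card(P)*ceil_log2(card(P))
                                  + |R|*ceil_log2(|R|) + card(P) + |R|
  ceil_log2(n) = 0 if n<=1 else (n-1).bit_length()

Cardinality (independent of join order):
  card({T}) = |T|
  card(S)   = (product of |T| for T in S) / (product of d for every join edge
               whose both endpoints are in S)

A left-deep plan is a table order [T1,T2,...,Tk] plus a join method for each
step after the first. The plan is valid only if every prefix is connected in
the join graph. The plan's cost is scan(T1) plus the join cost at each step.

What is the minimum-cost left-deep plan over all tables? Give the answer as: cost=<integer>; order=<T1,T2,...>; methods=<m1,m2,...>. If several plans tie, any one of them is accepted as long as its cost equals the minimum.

cost=16800; order=A,C,B; methods=hash,hash

Selinger DP (subsets sized 1..n):
  {A}: scan cost=300, card=300
  {C}: scan cost=200, card=200
  {B}: scan cost=500, card=500
  {AC}: card=4000; try (C,hash)→3800, (A,merge)→5000, (C,merge)→5100, (A,hash)→5800, (A,nl_idx)→6000, (A,nl)→60200 …(+1); best=3800 via (C,hash)
  {BC}: card=50000; try (C,hash)→4200, (B,merge)→7000, (C,merge)→7300, (B,hash)→9400, (B,nl_idx)→52000, (B,nl)→100200 …(+1); best=4200 via (C,hash)
  {ABC}: card=1000000; try (B,hash)→16800, (A,hash)→59600, (B,merge)→60800, (A,merge)→857200, (B,nl_idx)→1039800, (A,nl_idx)→1454200 …(+2); best=16800 via (B,hash)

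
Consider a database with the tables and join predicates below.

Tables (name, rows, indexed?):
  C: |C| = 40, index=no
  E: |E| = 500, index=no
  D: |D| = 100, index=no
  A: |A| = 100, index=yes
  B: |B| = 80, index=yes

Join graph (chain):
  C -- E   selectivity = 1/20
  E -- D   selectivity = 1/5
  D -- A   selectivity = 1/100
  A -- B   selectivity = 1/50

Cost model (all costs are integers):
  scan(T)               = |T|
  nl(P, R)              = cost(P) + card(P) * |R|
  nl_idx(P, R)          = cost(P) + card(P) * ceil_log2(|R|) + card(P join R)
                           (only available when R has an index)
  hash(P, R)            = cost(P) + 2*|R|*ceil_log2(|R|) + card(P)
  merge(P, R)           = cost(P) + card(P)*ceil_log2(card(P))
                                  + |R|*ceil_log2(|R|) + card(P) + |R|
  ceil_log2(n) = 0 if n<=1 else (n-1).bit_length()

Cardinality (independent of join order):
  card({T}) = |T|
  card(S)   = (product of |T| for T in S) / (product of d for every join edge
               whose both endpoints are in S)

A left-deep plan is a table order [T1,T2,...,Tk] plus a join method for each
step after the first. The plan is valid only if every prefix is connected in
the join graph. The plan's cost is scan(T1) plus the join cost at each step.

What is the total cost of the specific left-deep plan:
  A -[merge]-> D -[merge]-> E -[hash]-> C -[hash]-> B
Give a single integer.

39100

step 1: scan A: cost=100, card=100
step 2: join D via merge
    card(P join D) = 100*100/(100) = 100
    cost = 100 + 100*7 + 100*7 + 100 + 100 = 1700
step 3: join E via merge
    card(P join E) = 100*500/(5) = 10000
    cost = 1700 + 100*7 + 500*9 + 100 + 500 = 7500
step 4: join C via hash
    card(P join C) = 10000*40/(20) = 20000
    cost = 7500 + 2*40*6 + 10000 = 17980
step 5: join B via hash
    card(P join B) = 20000*80/(50) = 32000
    cost = 17980 + 2*80*7 + 20000 = 39100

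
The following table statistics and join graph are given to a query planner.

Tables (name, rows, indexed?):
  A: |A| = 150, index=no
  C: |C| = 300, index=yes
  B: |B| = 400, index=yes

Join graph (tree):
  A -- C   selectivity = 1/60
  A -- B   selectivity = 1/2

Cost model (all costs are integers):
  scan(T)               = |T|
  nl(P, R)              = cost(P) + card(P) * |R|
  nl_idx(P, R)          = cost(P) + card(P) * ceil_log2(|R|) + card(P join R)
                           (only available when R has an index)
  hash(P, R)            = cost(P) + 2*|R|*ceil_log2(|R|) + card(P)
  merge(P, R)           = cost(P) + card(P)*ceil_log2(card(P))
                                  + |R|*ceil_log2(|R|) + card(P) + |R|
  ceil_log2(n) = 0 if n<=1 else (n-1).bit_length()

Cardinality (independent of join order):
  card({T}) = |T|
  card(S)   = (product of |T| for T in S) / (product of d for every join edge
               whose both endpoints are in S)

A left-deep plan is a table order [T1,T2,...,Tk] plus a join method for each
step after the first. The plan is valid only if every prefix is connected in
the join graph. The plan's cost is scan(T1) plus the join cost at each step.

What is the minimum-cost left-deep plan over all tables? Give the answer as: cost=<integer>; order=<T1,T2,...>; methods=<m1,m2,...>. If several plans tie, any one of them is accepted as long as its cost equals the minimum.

cost=10200; order=A,C,B; methods=nl_idx,hash

Selinger DP (subsets sized 1..n):
  {A}: scan cost=150, card=150
  {C}: scan cost=300, card=300
  {B}: scan cost=400, card=400
  {AC}: card=750; try (C,nl_idx)→2250, (A,hash)→3000, (C,merge)→4500, (A,merge)→4650, (C,hash)→5700, (C,nl)→45150 …(+1); best=2250 via (C,nl_idx)
  {AB}: card=30000; try (A,hash)→3200, (B,merge)→5500, (A,merge)→5750, (B,hash)→7500, (B,nl_idx)→31500, (B,nl)→60150 …(+1); best=3200 via (A,hash)
  {ABC}: card=150000; try (B,hash)→10200, (B,merge)→14500, (C,hash)→38600, (B,nl_idx)→159000, (B,nl)→302250, (C,nl_idx)→423200 …(+2); best=10200 via (B,hash)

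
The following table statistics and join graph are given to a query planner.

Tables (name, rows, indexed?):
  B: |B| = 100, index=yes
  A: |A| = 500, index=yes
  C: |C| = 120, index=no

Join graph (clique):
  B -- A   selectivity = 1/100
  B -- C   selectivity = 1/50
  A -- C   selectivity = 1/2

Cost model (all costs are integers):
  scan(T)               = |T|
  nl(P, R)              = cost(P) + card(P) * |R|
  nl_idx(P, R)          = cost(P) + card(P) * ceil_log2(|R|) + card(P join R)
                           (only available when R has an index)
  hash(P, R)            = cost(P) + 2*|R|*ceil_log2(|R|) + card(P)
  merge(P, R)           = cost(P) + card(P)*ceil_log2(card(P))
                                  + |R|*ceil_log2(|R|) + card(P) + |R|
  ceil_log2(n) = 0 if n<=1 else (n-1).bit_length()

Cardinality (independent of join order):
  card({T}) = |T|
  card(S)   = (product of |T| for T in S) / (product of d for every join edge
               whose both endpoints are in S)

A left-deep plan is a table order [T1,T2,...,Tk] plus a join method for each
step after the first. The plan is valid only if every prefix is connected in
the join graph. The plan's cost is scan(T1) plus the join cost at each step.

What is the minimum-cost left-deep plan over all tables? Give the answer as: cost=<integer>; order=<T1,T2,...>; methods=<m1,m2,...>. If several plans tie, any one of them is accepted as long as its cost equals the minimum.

Selinger DP (subsets sized 1..n):
  {B}: scan cost=100, card=100
  {A}: scan cost=500, card=500
  {C}: scan cost=120, card=120
  {AB}: card=500; try (A,nl_idx)→1500, (B,hash)→2400, (B,nl_idx)→4500, (A,merge)→5900, (B,merge)→6300, (A,hash)→9200 …(+2); best=1500 via (A,nl_idx)
  {BC}: card=240; try (B,nl_idx)→1200, (B,hash)→1640, (C,merge)→1860, (C,hash)→1880, (B,merge)→1880, (C,nl)→12100 …(+1); best=1200 via (B,nl_idx)
  {AC}: card=30000; try (C,hash)→2680, (A,merge)→6080, (C,merge)→6460, (A,hash)→9240, (A,nl_idx)→31200, (A,nl)→60120 …(+1); best=2680 via (C,hash)
  {ABC}: card=600; try (C,hash)→3680, (A,nl_idx)→3960, (C,merge)→7460, (A,merge)→8360, (A,hash)→10440, (B,hash)→34080 …(+5); best=3680 via (C,hash)

cost=3680; order=B,A,C; methods=nl_idx,hash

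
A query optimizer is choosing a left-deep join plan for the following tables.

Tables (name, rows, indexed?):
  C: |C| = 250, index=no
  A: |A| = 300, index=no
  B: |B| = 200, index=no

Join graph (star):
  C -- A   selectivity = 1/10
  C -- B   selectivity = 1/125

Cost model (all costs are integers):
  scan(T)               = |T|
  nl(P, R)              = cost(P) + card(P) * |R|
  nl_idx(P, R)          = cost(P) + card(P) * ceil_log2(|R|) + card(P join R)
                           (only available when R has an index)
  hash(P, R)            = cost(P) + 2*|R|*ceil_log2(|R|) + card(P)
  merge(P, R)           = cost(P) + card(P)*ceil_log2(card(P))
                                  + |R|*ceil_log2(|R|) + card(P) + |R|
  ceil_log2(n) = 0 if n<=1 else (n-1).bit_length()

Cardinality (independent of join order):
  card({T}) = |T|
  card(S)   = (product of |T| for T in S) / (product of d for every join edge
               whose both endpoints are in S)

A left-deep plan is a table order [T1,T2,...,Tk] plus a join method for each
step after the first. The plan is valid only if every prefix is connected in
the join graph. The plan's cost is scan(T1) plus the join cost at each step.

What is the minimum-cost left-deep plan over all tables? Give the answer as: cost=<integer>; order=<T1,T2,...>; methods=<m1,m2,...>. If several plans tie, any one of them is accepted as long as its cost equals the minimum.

Selinger DP (subsets sized 1..n):
  {C}: scan cost=250, card=250
  {A}: scan cost=300, card=300
  {B}: scan cost=200, card=200
  {AC}: card=7500; try (C,hash)→4600, (A,merge)→5500, (C,merge)→5550, (A,hash)→5900, (A,nl)→75250, (C,nl)→75300; best=4600 via (C,hash)
  {BC}: card=400; try (B,hash)→3700, (C,merge)→4250, (B,merge)→4300, (C,hash)→4400, (C,nl)→50200, (B,nl)→50250; best=3700 via (B,hash)
  {ABC}: card=12000; try (A,hash)→9500, (A,merge)→10700, (B,hash)→15300, (B,merge)→111400, (A,nl)→123700, (B,nl)→1504600; best=9500 via (A,hash)

cost=9500; order=C,B,A; methods=hash,hash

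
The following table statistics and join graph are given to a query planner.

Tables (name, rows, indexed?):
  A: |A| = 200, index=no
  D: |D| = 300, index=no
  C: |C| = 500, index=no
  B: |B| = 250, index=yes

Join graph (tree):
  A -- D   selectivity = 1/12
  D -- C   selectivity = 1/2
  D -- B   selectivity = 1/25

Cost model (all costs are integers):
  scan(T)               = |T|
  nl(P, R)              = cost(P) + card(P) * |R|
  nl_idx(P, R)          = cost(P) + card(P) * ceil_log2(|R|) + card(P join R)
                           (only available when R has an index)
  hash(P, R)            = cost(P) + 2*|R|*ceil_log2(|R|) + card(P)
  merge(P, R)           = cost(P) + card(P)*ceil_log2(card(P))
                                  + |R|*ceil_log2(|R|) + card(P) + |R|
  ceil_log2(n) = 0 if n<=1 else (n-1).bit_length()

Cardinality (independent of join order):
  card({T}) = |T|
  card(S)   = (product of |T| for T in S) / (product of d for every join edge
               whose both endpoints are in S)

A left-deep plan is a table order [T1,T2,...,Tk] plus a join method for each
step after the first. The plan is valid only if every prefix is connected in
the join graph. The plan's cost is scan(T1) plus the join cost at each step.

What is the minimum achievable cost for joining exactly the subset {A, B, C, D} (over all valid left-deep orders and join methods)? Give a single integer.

69800

Selinger DP over subsets of {A,B,C,D}:
  {A}: scan cost=200, card=200
  {D}: scan cost=300, card=300
  {C}: scan cost=500, card=500
  {B}: scan cost=250, card=250
  {AD}: card=5000; try (A,hash)→3800, (D,merge)→5000, (A,merge)→5100, (D,hash)→5800, (D,nl)→60200, (A,nl)→60300; best=3800 via (A,hash)
  {CD}: card=75000; try (D,hash)→6400, (C,merge)→8300, (D,merge)→8500, (C,hash)→9600, (C,nl)→150300, (D,nl)→150500; best=6400 via (D,hash)
  {BD}: card=3000; try (B,hash)→4600, (D,merge)→5500, (B,merge)→5550, (B,nl_idx)→5700, (D,hash)→5900, (D,nl)→75250 …(+1); best=4600 via (B,hash)
  {ACD}: card=1250000; try (C,hash)→17800, (C,merge)→78800, (A,hash)→84600, (A,merge)→1358200, (C,nl)→2503800, (A,nl)→15006400; best=17800 via (C,hash)
  {ABD}: card=50000; try (A,hash)→10800, (B,hash)→12800, (A,merge)→45400, (B,merge)→76050, (B,nl_idx)→93800, (A,nl)→604600 …(+1); best=10800 via (A,hash)
  {BCD}: card=750000; try (C,hash)→16600, (C,merge)→48600, (B,hash)→85400, (B,nl_idx)→1356400, (B,merge)→1358650, (C,nl)→1504600 …(+1); best=16600 via (C,hash)
  {ABCD}: card=12500000; try (C,hash)→69800, (A,hash)→769800, (C,merge)→865800, (B,hash)→1271800, (A,merge)→15768400, (B,nl_idx)→22517800 …(+4); best=69800 via (C,hash)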